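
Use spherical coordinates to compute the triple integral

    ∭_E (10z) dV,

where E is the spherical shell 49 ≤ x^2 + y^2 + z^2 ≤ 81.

In spherical coordinates, x = ρ sin(φ) cos(θ), y = ρ sin(φ) sin(θ), z = ρ cos(φ), and dV = ρ^2 sin(φ) dρ dφ dθ.

The integrand becomes 10ρ cos(φ), so

    ∭_E (10z) dV = ∫_{0}^{2π} ∫_{0}^{π} ∫_{7}^{9} (10ρ cos(φ)) · ρ^2 sin(φ) dρ dφ dθ.

Inner (ρ): 5200sin(2φ).
Middle (φ): 0.
Outer (θ): 0.

Therefore the triple integral equals 0.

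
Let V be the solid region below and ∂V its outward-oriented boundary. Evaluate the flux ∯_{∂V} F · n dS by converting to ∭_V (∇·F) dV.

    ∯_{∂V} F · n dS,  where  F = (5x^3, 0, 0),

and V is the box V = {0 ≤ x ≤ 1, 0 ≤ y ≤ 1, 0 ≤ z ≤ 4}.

By the divergence theorem,

    ∯_{∂V} F · n dS = ∭_V (∇ · F) dV.

Compute the divergence:
    ∇ · F = ∂F_x/∂x + ∂F_y/∂y + ∂F_z/∂z = 15x^2 + 0 + 0 = 15x^2.

V is a rectangular box, so dV = dx dy dz with 0 ≤ x ≤ 1, 0 ≤ y ≤ 1, 0 ≤ z ≤ 4.

Integrate (15x^2) over V as an iterated integral:

    ∭_V (∇·F) dV = ∫_0^{1} ∫_0^{1} ∫_0^{4} (15x^2) dz dy dx.

Inner (z from 0 to 4): 60x^2.
Middle (y from 0 to 1): 60x^2.
Outer (x from 0 to 1): 20.

Therefore ∯_{∂V} F · n dS = 20.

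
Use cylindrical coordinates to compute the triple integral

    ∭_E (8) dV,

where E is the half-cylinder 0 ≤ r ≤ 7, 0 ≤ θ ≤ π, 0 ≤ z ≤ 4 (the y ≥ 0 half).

In cylindrical coordinates, x = r cos(θ), y = r sin(θ), z = z, and dV = r dr dθ dz.

The integrand becomes 8, so

    ∭_E (8) dV = ∫_{0}^{π} ∫_{0}^{7} ∫_{0}^{4} (8) · r dz dr dθ.

Inner (z): 32r.
Middle (r from 0 to 7): 784.
Outer (θ): 784π.

Therefore the triple integral equals 784π.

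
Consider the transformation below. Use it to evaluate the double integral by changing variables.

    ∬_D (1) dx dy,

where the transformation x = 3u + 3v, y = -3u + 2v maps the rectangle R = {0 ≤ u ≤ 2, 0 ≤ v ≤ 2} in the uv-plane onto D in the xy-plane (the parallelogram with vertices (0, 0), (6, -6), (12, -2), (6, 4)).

Compute the Jacobian determinant of (x, y) with respect to (u, v):

    ∂(x,y)/∂(u,v) = | 3  3 | = (3)(2) - (3)(-3) = 15.
                   | -3  2 |

Its absolute value is |J| = 15 (the area scaling factor).

Substituting x = 3u + 3v, y = -3u + 2v into the integrand,

    1 → 1,

so the integral becomes

    ∬_R (1) · |J| du dv = ∫_0^2 ∫_0^2 (15) dv du.

Inner (v): 30.
Outer (u): 60.

Therefore ∬_D (1) dx dy = 60.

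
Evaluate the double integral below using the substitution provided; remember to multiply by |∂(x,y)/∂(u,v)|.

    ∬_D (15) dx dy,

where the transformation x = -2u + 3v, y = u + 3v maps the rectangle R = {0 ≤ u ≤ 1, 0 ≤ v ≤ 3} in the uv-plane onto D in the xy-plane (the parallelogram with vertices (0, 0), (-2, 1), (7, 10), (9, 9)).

Compute the Jacobian determinant of (x, y) with respect to (u, v):

    ∂(x,y)/∂(u,v) = | -2  3 | = (-2)(3) - (3)(1) = -9.
                   | 1  3 |

Its absolute value is |J| = 9 (the area scaling factor).

Substituting x = -2u + 3v, y = u + 3v into the integrand,

    15 → 15,

so the integral becomes

    ∬_R (15) · |J| du dv = ∫_0^1 ∫_0^3 (135) dv du.

Inner (v): 405.
Outer (u): 405.

Therefore ∬_D (15) dx dy = 405.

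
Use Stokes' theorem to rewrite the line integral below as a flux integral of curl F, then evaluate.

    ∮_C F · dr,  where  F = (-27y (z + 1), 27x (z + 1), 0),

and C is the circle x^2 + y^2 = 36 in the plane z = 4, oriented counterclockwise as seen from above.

Let S be the flat disk x^2 + y^2 ≤ 36 in the plane z = 4, with upward unit normal n̂ = ẑ. By Stokes' theorem,

    ∮_C F · dr = ∬_S (∇ × F) · n̂ dS = ∬_D (curl F)_z dA,

where D is the disk x^2 + y^2 ≤ 36.

Compute the curl of F = (-27y (z + 1), 27x (z + 1), 0):
    (∇ × F)_x = ∂F_z/∂y - ∂F_y/∂z = -27x,
    (∇ × F)_y = ∂F_x/∂z - ∂F_z/∂x = -27y,
    (∇ × F)_z = ∂F_y/∂x - ∂F_x/∂y = 54z + 54.

On z = 4, (curl F)_z = 270.

Convert to polar (x = r cos θ, y = r sin θ, dA = r dr dθ); the integrand becomes 270, so

    ∬_D (curl F)_z dA = ∫_0^{2π} ∫_0^{6} (270) · r dr dθ.

Inner (r from 0 to 6): 4860.
Outer (θ from 0 to 2π): 9720π.

Therefore ∮_C F · dr = 9720π.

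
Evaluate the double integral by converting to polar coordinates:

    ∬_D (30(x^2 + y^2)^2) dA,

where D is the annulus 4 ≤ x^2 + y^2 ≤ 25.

The region D is 2 ≤ r ≤ 5, 0 ≤ θ ≤ 2π in polar coordinates, where x = r cos(θ), y = r sin(θ), and dA = r dr dθ.

Under the substitution, the integrand becomes 30r^4, so

    ∬_D (30(x^2 + y^2)^2) dA = ∫_{0}^{2π} ∫_{2}^{5} (30r^4) · r dr dθ.

Inner integral (in r): ∫_{2}^{5} (30r^4) · r dr = 77805.

Outer integral (in θ): ∫_{0}^{2π} (77805) dθ = 155610π.

Therefore ∬_D (30(x^2 + y^2)^2) dA = 155610π.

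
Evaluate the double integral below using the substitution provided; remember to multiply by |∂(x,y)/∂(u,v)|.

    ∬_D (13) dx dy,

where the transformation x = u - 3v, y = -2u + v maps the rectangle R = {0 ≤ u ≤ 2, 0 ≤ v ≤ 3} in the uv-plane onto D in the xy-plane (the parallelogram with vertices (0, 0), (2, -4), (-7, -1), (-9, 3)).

Compute the Jacobian determinant of (x, y) with respect to (u, v):

    ∂(x,y)/∂(u,v) = | 1  -3 | = (1)(1) - (-3)(-2) = -5.
                   | -2  1 |

Its absolute value is |J| = 5 (the area scaling factor).

Substituting x = u - 3v, y = -2u + v into the integrand,

    13 → 13,

so the integral becomes

    ∬_R (13) · |J| du dv = ∫_0^2 ∫_0^3 (65) dv du.

Inner (v): 195.
Outer (u): 390.

Therefore ∬_D (13) dx dy = 390.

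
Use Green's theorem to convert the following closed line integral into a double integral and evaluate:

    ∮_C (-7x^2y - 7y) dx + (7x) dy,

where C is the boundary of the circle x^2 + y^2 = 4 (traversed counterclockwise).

Green's theorem converts the closed line integral into a double integral over the enclosed region D:

    ∮_C P dx + Q dy = ∬_D (∂Q/∂x - ∂P/∂y) dA.

Here P = -7x^2y - 7y, Q = 7x, so

    ∂Q/∂x = 7,    ∂P/∂y = -7x^2 - 7,
    ∂Q/∂x - ∂P/∂y = 7x^2 + 14.

D is the region x^2 + y^2 ≤ 4. Evaluating the double integral:

In polar coordinates (x = r cos θ, y = r sin θ, dA = r dr dθ) the integrand becomes 7r^2cos(θ)^2 + 14, so

    ∬_D (7x^2 + 14) dA = ∫_0^{2π} ∫_0^{2} (7r^2cos(θ)^2 + 14) · r dr dθ.

Inner (r from 0 to 2): 28cos(θ)^2 + 28.
Outer (θ from 0 to 2π): 84π.

Therefore ∮_C P dx + Q dy = 84π.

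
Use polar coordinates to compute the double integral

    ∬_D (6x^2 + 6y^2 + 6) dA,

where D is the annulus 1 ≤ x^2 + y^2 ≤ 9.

The region D is 1 ≤ r ≤ 3, 0 ≤ θ ≤ 2π in polar coordinates, where x = r cos(θ), y = r sin(θ), and dA = r dr dθ.

Under the substitution, the integrand becomes 6r^2 + 6, so

    ∬_D (6x^2 + 6y^2 + 6) dA = ∫_{0}^{2π} ∫_{1}^{3} (6r^2 + 6) · r dr dθ.

Inner integral (in r): ∫_{1}^{3} (6r^2 + 6) · r dr = 144.

Outer integral (in θ): ∫_{0}^{2π} (144) dθ = 288π.

Therefore ∬_D (6x^2 + 6y^2 + 6) dA = 288π.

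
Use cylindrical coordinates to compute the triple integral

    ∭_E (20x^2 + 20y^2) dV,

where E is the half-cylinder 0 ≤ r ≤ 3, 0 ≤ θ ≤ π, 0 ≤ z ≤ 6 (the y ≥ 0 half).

In cylindrical coordinates, x = r cos(θ), y = r sin(θ), z = z, and dV = r dr dθ dz.

The integrand becomes 20r^2, so

    ∭_E (20x^2 + 20y^2) dV = ∫_{0}^{π} ∫_{0}^{3} ∫_{0}^{6} (20r^2) · r dz dr dθ.

Inner (z): 120r^3.
Middle (r from 0 to 3): 2430.
Outer (θ): 2430π.

Therefore the triple integral equals 2430π.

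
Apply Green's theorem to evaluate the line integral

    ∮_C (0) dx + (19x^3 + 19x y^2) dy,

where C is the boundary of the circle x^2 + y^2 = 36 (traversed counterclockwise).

Green's theorem converts the closed line integral into a double integral over the enclosed region D:

    ∮_C P dx + Q dy = ∬_D (∂Q/∂x - ∂P/∂y) dA.

Here P = 0, Q = 19x^3 + 19x y^2, so

    ∂Q/∂x = 57x^2 + 19y^2,    ∂P/∂y = 0,
    ∂Q/∂x - ∂P/∂y = 57x^2 + 19y^2.

D is the region x^2 + y^2 ≤ 36. Evaluating the double integral:

In polar coordinates (x = r cos θ, y = r sin θ, dA = r dr dθ) the integrand becomes 19r^2(cos(2θ) + 2), so

    ∬_D (57x^2 + 19y^2) dA = ∫_0^{2π} ∫_0^{6} (19r^2(cos(2θ) + 2)) · r dr dθ.

Inner (r from 0 to 6): 6156cos(2θ) + 12312.
Outer (θ from 0 to 2π): 24624π.

Therefore ∮_C P dx + Q dy = 24624π.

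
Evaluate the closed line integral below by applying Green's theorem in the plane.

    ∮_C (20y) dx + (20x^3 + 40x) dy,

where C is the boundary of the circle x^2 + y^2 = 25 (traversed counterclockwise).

Green's theorem converts the closed line integral into a double integral over the enclosed region D:

    ∮_C P dx + Q dy = ∬_D (∂Q/∂x - ∂P/∂y) dA.

Here P = 20y, Q = 20x^3 + 40x, so

    ∂Q/∂x = 60x^2 + 40,    ∂P/∂y = 20,
    ∂Q/∂x - ∂P/∂y = 60x^2 + 20.

D is the region x^2 + y^2 ≤ 25. Evaluating the double integral:

In polar coordinates (x = r cos θ, y = r sin θ, dA = r dr dθ) the integrand becomes 60r^2cos(θ)^2 + 20, so

    ∬_D (60x^2 + 20) dA = ∫_0^{2π} ∫_0^{5} (60r^2cos(θ)^2 + 20) · r dr dθ.

Inner (r from 0 to 5): 9375cos(θ)^2 + 250.
Outer (θ from 0 to 2π): 9875π.

Therefore ∮_C P dx + Q dy = 9875π.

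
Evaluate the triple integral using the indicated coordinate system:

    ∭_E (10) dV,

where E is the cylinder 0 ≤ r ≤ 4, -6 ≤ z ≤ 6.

In cylindrical coordinates, x = r cos(θ), y = r sin(θ), z = z, and dV = r dr dθ dz.

The integrand becomes 10, so

    ∭_E (10) dV = ∫_{0}^{2π} ∫_{0}^{4} ∫_{-6}^{6} (10) · r dz dr dθ.

Inner (z): 120r.
Middle (r from 0 to 4): 960.
Outer (θ): 1920π.

Therefore the triple integral equals 1920π.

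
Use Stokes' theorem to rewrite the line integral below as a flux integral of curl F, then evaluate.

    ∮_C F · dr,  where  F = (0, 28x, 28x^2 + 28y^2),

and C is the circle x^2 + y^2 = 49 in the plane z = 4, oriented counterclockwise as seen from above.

Let S be the flat disk x^2 + y^2 ≤ 49 in the plane z = 4, with upward unit normal n̂ = ẑ. By Stokes' theorem,

    ∮_C F · dr = ∬_S (∇ × F) · n̂ dS = ∬_D (curl F)_z dA,

where D is the disk x^2 + y^2 ≤ 49.

Compute the curl of F = (0, 28x, 28x^2 + 28y^2):
    (∇ × F)_x = ∂F_z/∂y - ∂F_y/∂z = 56y,
    (∇ × F)_y = ∂F_x/∂z - ∂F_z/∂x = -56x,
    (∇ × F)_z = ∂F_y/∂x - ∂F_x/∂y = 28.

On z = 4, (curl F)_z = 28.

Convert to polar (x = r cos θ, y = r sin θ, dA = r dr dθ); the integrand becomes 28, so

    ∬_D (curl F)_z dA = ∫_0^{2π} ∫_0^{7} (28) · r dr dθ.

Inner (r from 0 to 7): 686.
Outer (θ from 0 to 2π): 1372π.

Therefore ∮_C F · dr = 1372π.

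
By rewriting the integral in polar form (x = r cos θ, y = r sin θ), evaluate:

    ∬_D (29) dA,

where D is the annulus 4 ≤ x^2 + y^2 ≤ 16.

The region D is 2 ≤ r ≤ 4, 0 ≤ θ ≤ 2π in polar coordinates, where x = r cos(θ), y = r sin(θ), and dA = r dr dθ.

Under the substitution, the integrand becomes 29, so

    ∬_D (29) dA = ∫_{0}^{2π} ∫_{2}^{4} (29) · r dr dθ.

Inner integral (in r): ∫_{2}^{4} (29) · r dr = 174.

Outer integral (in θ): ∫_{0}^{2π} (174) dθ = 348π.

Therefore ∬_D (29) dA = 348π.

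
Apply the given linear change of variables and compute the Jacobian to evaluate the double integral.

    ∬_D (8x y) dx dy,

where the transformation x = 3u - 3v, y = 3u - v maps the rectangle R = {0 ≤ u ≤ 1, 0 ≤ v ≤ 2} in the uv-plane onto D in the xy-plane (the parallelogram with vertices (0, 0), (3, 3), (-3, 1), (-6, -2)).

Compute the Jacobian determinant of (x, y) with respect to (u, v):

    ∂(x,y)/∂(u,v) = | 3  -3 | = (3)(-1) - (-3)(3) = 6.
                   | 3  -1 |

Its absolute value is |J| = 6 (the area scaling factor).

Substituting x = 3u - 3v, y = 3u - v into the integrand,

    8x y → 72u^2 - 96u v + 24v^2,

so the integral becomes

    ∬_R (72u^2 - 96u v + 24v^2) · |J| du dv = ∫_0^1 ∫_0^2 (432u^2 - 576u v + 144v^2) dv du.

Inner (v): 864u^2 - 1152u + 384.
Outer (u): 96.

Therefore ∬_D (8x y) dx dy = 96.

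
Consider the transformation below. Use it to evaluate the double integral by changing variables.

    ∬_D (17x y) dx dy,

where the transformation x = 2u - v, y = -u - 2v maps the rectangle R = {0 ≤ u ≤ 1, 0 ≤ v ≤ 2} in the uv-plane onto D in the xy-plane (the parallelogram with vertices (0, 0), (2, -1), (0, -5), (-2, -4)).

Compute the Jacobian determinant of (x, y) with respect to (u, v):

    ∂(x,y)/∂(u,v) = | 2  -1 | = (2)(-2) - (-1)(-1) = -5.
                   | -1  -2 |

Its absolute value is |J| = 5 (the area scaling factor).

Substituting x = 2u - v, y = -u - 2v into the integrand,

    17x y → -34u^2 - 51u v + 34v^2,

so the integral becomes

    ∬_R (-34u^2 - 51u v + 34v^2) · |J| du dv = ∫_0^1 ∫_0^2 (-170u^2 - 255u v + 170v^2) dv du.

Inner (v): -340u^2 - 510u + 1360/3.
Outer (u): 85.

Therefore ∬_D (17x y) dx dy = 85.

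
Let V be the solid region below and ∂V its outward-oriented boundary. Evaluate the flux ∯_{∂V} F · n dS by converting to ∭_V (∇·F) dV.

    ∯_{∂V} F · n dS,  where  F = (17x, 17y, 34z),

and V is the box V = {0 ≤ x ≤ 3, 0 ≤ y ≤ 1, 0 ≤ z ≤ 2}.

By the divergence theorem,

    ∯_{∂V} F · n dS = ∭_V (∇ · F) dV.

Compute the divergence:
    ∇ · F = ∂F_x/∂x + ∂F_y/∂y + ∂F_z/∂z = 17 + 17 + 34 = 68.

V is a rectangular box, so dV = dx dy dz with 0 ≤ x ≤ 3, 0 ≤ y ≤ 1, 0 ≤ z ≤ 2.

Integrate (68) over V as an iterated integral:

    ∭_V (∇·F) dV = ∫_0^{3} ∫_0^{1} ∫_0^{2} (68) dz dy dx.

Inner (z from 0 to 2): 136.
Middle (y from 0 to 1): 136.
Outer (x from 0 to 3): 408.

Therefore ∯_{∂V} F · n dS = 408.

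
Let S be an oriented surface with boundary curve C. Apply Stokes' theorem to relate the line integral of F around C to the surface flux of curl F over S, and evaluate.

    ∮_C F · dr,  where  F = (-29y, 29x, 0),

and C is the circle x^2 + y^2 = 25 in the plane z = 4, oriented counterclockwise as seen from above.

Let S be the flat disk x^2 + y^2 ≤ 25 in the plane z = 4, with upward unit normal n̂ = ẑ. By Stokes' theorem,

    ∮_C F · dr = ∬_S (∇ × F) · n̂ dS = ∬_D (curl F)_z dA,

where D is the disk x^2 + y^2 ≤ 25.

Compute the curl of F = (-29y, 29x, 0):
    (∇ × F)_x = ∂F_z/∂y - ∂F_y/∂z = 0,
    (∇ × F)_y = ∂F_x/∂z - ∂F_z/∂x = 0,
    (∇ × F)_z = ∂F_y/∂x - ∂F_x/∂y = 58.

On z = 4, (curl F)_z = 58.

Convert to polar (x = r cos θ, y = r sin θ, dA = r dr dθ); the integrand becomes 58, so

    ∬_D (curl F)_z dA = ∫_0^{2π} ∫_0^{5} (58) · r dr dθ.

Inner (r from 0 to 5): 725.
Outer (θ from 0 to 2π): 1450π.

Therefore ∮_C F · dr = 1450π.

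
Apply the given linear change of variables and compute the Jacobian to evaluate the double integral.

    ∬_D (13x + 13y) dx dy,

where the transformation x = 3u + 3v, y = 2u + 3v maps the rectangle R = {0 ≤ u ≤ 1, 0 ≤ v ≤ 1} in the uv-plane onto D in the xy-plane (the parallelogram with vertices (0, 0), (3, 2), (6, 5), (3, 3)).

Compute the Jacobian determinant of (x, y) with respect to (u, v):

    ∂(x,y)/∂(u,v) = | 3  3 | = (3)(3) - (3)(2) = 3.
                   | 2  3 |

Its absolute value is |J| = 3 (the area scaling factor).

Substituting x = 3u + 3v, y = 2u + 3v into the integrand,

    13x + 13y → 65u + 78v,

so the integral becomes

    ∬_R (65u + 78v) · |J| du dv = ∫_0^1 ∫_0^1 (195u + 234v) dv du.

Inner (v): 195u + 117.
Outer (u): 429/2.

Therefore ∬_D (13x + 13y) dx dy = 429/2.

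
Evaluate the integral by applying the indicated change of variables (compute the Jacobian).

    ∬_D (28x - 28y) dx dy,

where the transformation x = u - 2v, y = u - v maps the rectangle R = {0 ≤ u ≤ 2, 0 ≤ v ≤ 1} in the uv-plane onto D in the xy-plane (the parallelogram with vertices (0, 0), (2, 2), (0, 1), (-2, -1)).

Compute the Jacobian determinant of (x, y) with respect to (u, v):

    ∂(x,y)/∂(u,v) = | 1  -2 | = (1)(-1) - (-2)(1) = 1.
                   | 1  -1 |

Its absolute value is |J| = 1 (the area scaling factor).

Substituting x = u - 2v, y = u - v into the integrand,

    28x - 28y → -28v,

so the integral becomes

    ∬_R (-28v) · |J| du dv = ∫_0^2 ∫_0^1 (-28v) dv du.

Inner (v): -14.
Outer (u): -28.

Therefore ∬_D (28x - 28y) dx dy = -28.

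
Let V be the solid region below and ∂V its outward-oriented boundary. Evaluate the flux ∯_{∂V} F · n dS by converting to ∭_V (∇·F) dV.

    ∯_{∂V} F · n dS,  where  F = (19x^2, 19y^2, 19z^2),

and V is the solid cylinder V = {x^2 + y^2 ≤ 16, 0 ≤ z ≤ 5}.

By the divergence theorem,

    ∯_{∂V} F · n dS = ∭_V (∇ · F) dV.

Compute the divergence:
    ∇ · F = ∂F_x/∂x + ∂F_y/∂y + ∂F_z/∂z = 38x + 38y + 38z.

In cylindrical coordinates, x = r cos(θ), y = r sin(θ), z = z, dV = r dr dθ dz, with 0 ≤ r ≤ 4, 0 ≤ θ ≤ 2π, 0 ≤ z ≤ 5.

The integrand, after substitution and multiplying by the volume element, becomes (38sqrt(2)r sin(θ + π/4) + 38z) · r, so

    ∭_V (∇·F) dV = ∫_0^{2π} ∫_0^{4} ∫_0^{5} (38sqrt(2)r sin(θ + π/4) + 38z) · r dz dr dθ.

Inner (z from 0 to 5): 95r (2sqrt(2)r sin(θ + π/4) + 5).
Middle (r from 0 to 4): 12160sqrt(2)sin(θ + π/4)/3 + 3800.
Outer (θ from 0 to 2π): 7600π.

Therefore ∯_{∂V} F · n dS = 7600π.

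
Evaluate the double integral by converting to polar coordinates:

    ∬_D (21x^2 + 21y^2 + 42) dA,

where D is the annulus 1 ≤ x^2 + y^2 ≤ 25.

The region D is 1 ≤ r ≤ 5, 0 ≤ θ ≤ 2π in polar coordinates, where x = r cos(θ), y = r sin(θ), and dA = r dr dθ.

Under the substitution, the integrand becomes 21r^2 + 42, so

    ∬_D (21x^2 + 21y^2 + 42) dA = ∫_{0}^{2π} ∫_{1}^{5} (21r^2 + 42) · r dr dθ.

Inner integral (in r): ∫_{1}^{5} (21r^2 + 42) · r dr = 3780.

Outer integral (in θ): ∫_{0}^{2π} (3780) dθ = 7560π.

Therefore ∬_D (21x^2 + 21y^2 + 42) dA = 7560π.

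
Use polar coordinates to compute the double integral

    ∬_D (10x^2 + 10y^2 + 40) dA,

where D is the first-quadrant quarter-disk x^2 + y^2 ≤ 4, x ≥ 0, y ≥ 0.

The region D is 0 ≤ r ≤ 2, 0 ≤ θ ≤ π/2 in polar coordinates, where x = r cos(θ), y = r sin(θ), and dA = r dr dθ.

Under the substitution, the integrand becomes 10r^2 + 40, so

    ∬_D (10x^2 + 10y^2 + 40) dA = ∫_{0}^{π/2} ∫_{0}^{2} (10r^2 + 40) · r dr dθ.

Inner integral (in r): ∫_{0}^{2} (10r^2 + 40) · r dr = 120.

Outer integral (in θ): ∫_{0}^{π/2} (120) dθ = 60π.

Therefore ∬_D (10x^2 + 10y^2 + 40) dA = 60π.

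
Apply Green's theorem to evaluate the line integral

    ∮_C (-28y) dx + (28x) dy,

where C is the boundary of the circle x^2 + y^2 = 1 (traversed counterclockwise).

Green's theorem converts the closed line integral into a double integral over the enclosed region D:

    ∮_C P dx + Q dy = ∬_D (∂Q/∂x - ∂P/∂y) dA.

Here P = -28y, Q = 28x, so

    ∂Q/∂x = 28,    ∂P/∂y = -28,
    ∂Q/∂x - ∂P/∂y = 56.

D is the region x^2 + y^2 ≤ 1. Evaluating the double integral:

In polar coordinates (x = r cos θ, y = r sin θ, dA = r dr dθ) the integrand becomes 56, so

    ∬_D (56) dA = ∫_0^{2π} ∫_0^{1} (56) · r dr dθ.

Inner (r from 0 to 1): 28.
Outer (θ from 0 to 2π): 56π.

Therefore ∮_C P dx + Q dy = 56π.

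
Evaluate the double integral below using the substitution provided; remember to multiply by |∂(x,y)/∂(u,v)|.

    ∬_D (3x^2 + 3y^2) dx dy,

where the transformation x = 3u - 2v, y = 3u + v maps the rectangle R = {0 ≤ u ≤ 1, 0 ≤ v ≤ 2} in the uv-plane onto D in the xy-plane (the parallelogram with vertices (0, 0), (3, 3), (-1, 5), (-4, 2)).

Compute the Jacobian determinant of (x, y) with respect to (u, v):

    ∂(x,y)/∂(u,v) = | 3  -2 | = (3)(1) - (-2)(3) = 9.
                   | 3  1 |

Its absolute value is |J| = 9 (the area scaling factor).

Substituting x = 3u - 2v, y = 3u + v into the integrand,

    3x^2 + 3y^2 → 54u^2 - 18u v + 15v^2,

so the integral becomes

    ∬_R (54u^2 - 18u v + 15v^2) · |J| du dv = ∫_0^1 ∫_0^2 (486u^2 - 162u v + 135v^2) dv du.

Inner (v): 972u^2 - 324u + 360.
Outer (u): 522.

Therefore ∬_D (3x^2 + 3y^2) dx dy = 522.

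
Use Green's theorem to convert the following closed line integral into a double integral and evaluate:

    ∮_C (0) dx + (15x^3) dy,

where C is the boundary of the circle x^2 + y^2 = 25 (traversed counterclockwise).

Green's theorem converts the closed line integral into a double integral over the enclosed region D:

    ∮_C P dx + Q dy = ∬_D (∂Q/∂x - ∂P/∂y) dA.

Here P = 0, Q = 15x^3, so

    ∂Q/∂x = 45x^2,    ∂P/∂y = 0,
    ∂Q/∂x - ∂P/∂y = 45x^2.

D is the region x^2 + y^2 ≤ 25. Evaluating the double integral:

In polar coordinates (x = r cos θ, y = r sin θ, dA = r dr dθ) the integrand becomes 45r^2cos(θ)^2, so

    ∬_D (45x^2) dA = ∫_0^{2π} ∫_0^{5} (45r^2cos(θ)^2) · r dr dθ.

Inner (r from 0 to 5): 28125cos(θ)^2/4.
Outer (θ from 0 to 2π): 28125π/4.

Therefore ∮_C P dx + Q dy = 28125π/4.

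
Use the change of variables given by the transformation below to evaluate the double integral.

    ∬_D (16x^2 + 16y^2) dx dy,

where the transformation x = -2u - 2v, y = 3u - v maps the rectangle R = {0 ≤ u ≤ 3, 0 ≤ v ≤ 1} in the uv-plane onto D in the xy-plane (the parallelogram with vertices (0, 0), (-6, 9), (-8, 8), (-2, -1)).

Compute the Jacobian determinant of (x, y) with respect to (u, v):

    ∂(x,y)/∂(u,v) = | -2  -2 | = (-2)(-1) - (-2)(3) = 8.
                   | 3  -1 |

Its absolute value is |J| = 8 (the area scaling factor).

Substituting x = -2u - 2v, y = 3u - v into the integrand,

    16x^2 + 16y^2 → 208u^2 + 32u v + 80v^2,

so the integral becomes

    ∬_R (208u^2 + 32u v + 80v^2) · |J| du dv = ∫_0^3 ∫_0^1 (1664u^2 + 256u v + 640v^2) dv du.

Inner (v): 1664u^2 + 128u + 640/3.
Outer (u): 16192.

Therefore ∬_D (16x^2 + 16y^2) dx dy = 16192.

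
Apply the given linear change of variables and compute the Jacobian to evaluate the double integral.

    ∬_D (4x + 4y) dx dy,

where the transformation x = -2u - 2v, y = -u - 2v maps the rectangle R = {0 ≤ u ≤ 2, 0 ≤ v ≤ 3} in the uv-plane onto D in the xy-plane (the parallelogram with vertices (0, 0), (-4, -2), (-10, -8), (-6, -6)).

Compute the Jacobian determinant of (x, y) with respect to (u, v):

    ∂(x,y)/∂(u,v) = | -2  -2 | = (-2)(-2) - (-2)(-1) = 2.
                   | -1  -2 |

Its absolute value is |J| = 2 (the area scaling factor).

Substituting x = -2u - 2v, y = -u - 2v into the integrand,

    4x + 4y → -12u - 16v,

so the integral becomes

    ∬_R (-12u - 16v) · |J| du dv = ∫_0^2 ∫_0^3 (-24u - 32v) dv du.

Inner (v): -72u - 144.
Outer (u): -432.

Therefore ∬_D (4x + 4y) dx dy = -432.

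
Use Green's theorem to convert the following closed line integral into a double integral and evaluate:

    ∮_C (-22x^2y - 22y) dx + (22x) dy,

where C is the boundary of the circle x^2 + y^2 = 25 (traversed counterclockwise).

Green's theorem converts the closed line integral into a double integral over the enclosed region D:

    ∮_C P dx + Q dy = ∬_D (∂Q/∂x - ∂P/∂y) dA.

Here P = -22x^2y - 22y, Q = 22x, so

    ∂Q/∂x = 22,    ∂P/∂y = -22x^2 - 22,
    ∂Q/∂x - ∂P/∂y = 22x^2 + 44.

D is the region x^2 + y^2 ≤ 25. Evaluating the double integral:

In polar coordinates (x = r cos θ, y = r sin θ, dA = r dr dθ) the integrand becomes 22r^2cos(θ)^2 + 44, so

    ∬_D (22x^2 + 44) dA = ∫_0^{2π} ∫_0^{5} (22r^2cos(θ)^2 + 44) · r dr dθ.

Inner (r from 0 to 5): 6875cos(θ)^2/2 + 550.
Outer (θ from 0 to 2π): 9075π/2.

Therefore ∮_C P dx + Q dy = 9075π/2.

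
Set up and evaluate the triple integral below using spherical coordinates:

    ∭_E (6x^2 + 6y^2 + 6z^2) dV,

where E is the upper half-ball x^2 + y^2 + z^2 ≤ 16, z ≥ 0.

In spherical coordinates, x = ρ sin(φ) cos(θ), y = ρ sin(φ) sin(θ), z = ρ cos(φ), and dV = ρ^2 sin(φ) dρ dφ dθ.

The integrand becomes 6ρ^2, so

    ∭_E (6x^2 + 6y^2 + 6z^2) dV = ∫_{0}^{2π} ∫_{0}^{π/2} ∫_{0}^{4} (6ρ^2) · ρ^2 sin(φ) dρ dφ dθ.

Inner (ρ): 6144sin(φ)/5.
Middle (φ): 6144/5.
Outer (θ): 12288π/5.

Therefore the triple integral equals 12288π/5.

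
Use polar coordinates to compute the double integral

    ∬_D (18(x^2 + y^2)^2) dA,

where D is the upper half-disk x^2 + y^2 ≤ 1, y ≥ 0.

The region D is 0 ≤ r ≤ 1, 0 ≤ θ ≤ π in polar coordinates, where x = r cos(θ), y = r sin(θ), and dA = r dr dθ.

Under the substitution, the integrand becomes 18r^4, so

    ∬_D (18(x^2 + y^2)^2) dA = ∫_{0}^{π} ∫_{0}^{1} (18r^4) · r dr dθ.

Inner integral (in r): ∫_{0}^{1} (18r^4) · r dr = 3.

Outer integral (in θ): ∫_{0}^{π} (3) dθ = 3π.

Therefore ∬_D (18(x^2 + y^2)^2) dA = 3π.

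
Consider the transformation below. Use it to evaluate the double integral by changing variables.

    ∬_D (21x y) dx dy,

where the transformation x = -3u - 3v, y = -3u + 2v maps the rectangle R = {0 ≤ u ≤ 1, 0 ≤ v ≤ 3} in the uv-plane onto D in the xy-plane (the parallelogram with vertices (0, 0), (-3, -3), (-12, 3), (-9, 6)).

Compute the Jacobian determinant of (x, y) with respect to (u, v):

    ∂(x,y)/∂(u,v) = | -3  -3 | = (-3)(2) - (-3)(-3) = -15.
                   | -3  2 |

Its absolute value is |J| = 15 (the area scaling factor).

Substituting x = -3u - 3v, y = -3u + 2v into the integrand,

    21x y → 189u^2 + 63u v - 126v^2,

so the integral becomes

    ∬_R (189u^2 + 63u v - 126v^2) · |J| du dv = ∫_0^1 ∫_0^3 (2835u^2 + 945u v - 1890v^2) dv du.

Inner (v): 8505u^2 + 8505u/2 - 17010.
Outer (u): -48195/4.

Therefore ∬_D (21x y) dx dy = -48195/4.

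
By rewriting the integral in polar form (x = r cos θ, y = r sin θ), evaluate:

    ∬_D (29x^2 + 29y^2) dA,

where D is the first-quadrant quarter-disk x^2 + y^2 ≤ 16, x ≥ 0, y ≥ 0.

The region D is 0 ≤ r ≤ 4, 0 ≤ θ ≤ π/2 in polar coordinates, where x = r cos(θ), y = r sin(θ), and dA = r dr dθ.

Under the substitution, the integrand becomes 29r^2, so

    ∬_D (29x^2 + 29y^2) dA = ∫_{0}^{π/2} ∫_{0}^{4} (29r^2) · r dr dθ.

Inner integral (in r): ∫_{0}^{4} (29r^2) · r dr = 1856.

Outer integral (in θ): ∫_{0}^{π/2} (1856) dθ = 928π.

Therefore ∬_D (29x^2 + 29y^2) dA = 928π.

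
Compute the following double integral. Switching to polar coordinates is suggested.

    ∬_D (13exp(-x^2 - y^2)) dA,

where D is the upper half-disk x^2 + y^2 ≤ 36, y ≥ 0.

The region D is 0 ≤ r ≤ 6, 0 ≤ θ ≤ π in polar coordinates, where x = r cos(θ), y = r sin(θ), and dA = r dr dθ.

Under the substitution, the integrand becomes 13exp(-r^2), so

    ∬_D (13exp(-x^2 - y^2)) dA = ∫_{0}^{π} ∫_{0}^{6} (13exp(-r^2)) · r dr dθ.

Inner integral (in r): ∫_{0}^{6} (13exp(-r^2)) · r dr = 13/2 - 13exp(-36)/2.

Outer integral (in θ): ∫_{0}^{π} (13/2 - 13exp(-36)/2) dθ = -13π (1 - exp(36))exp(-36)/2.

Therefore ∬_D (13exp(-x^2 - y^2)) dA = -13π (1 - exp(36))exp(-36)/2.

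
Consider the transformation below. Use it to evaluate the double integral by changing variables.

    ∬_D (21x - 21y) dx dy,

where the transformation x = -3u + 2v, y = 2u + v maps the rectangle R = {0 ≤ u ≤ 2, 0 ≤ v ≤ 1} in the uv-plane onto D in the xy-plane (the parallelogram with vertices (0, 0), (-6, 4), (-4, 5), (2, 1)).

Compute the Jacobian determinant of (x, y) with respect to (u, v):

    ∂(x,y)/∂(u,v) = | -3  2 | = (-3)(1) - (2)(2) = -7.
                   | 2  1 |

Its absolute value is |J| = 7 (the area scaling factor).

Substituting x = -3u + 2v, y = 2u + v into the integrand,

    21x - 21y → -105u + 21v,

so the integral becomes

    ∬_R (-105u + 21v) · |J| du dv = ∫_0^2 ∫_0^1 (-735u + 147v) dv du.

Inner (v): 147/2 - 735u.
Outer (u): -1323.

Therefore ∬_D (21x - 21y) dx dy = -1323.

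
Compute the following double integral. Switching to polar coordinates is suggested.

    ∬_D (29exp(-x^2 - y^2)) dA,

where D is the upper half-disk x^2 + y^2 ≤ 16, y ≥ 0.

The region D is 0 ≤ r ≤ 4, 0 ≤ θ ≤ π in polar coordinates, where x = r cos(θ), y = r sin(θ), and dA = r dr dθ.

Under the substitution, the integrand becomes 29exp(-r^2), so

    ∬_D (29exp(-x^2 - y^2)) dA = ∫_{0}^{π} ∫_{0}^{4} (29exp(-r^2)) · r dr dθ.

Inner integral (in r): ∫_{0}^{4} (29exp(-r^2)) · r dr = 29/2 - 29exp(-16)/2.

Outer integral (in θ): ∫_{0}^{π} (29/2 - 29exp(-16)/2) dθ = -29π (1 - exp(16))exp(-16)/2.

Therefore ∬_D (29exp(-x^2 - y^2)) dA = -29π (1 - exp(16))exp(-16)/2.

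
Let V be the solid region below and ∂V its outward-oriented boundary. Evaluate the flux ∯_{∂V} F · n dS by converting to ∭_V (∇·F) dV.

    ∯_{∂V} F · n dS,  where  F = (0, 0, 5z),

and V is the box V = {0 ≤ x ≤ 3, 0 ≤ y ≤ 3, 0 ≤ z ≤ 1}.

By the divergence theorem,

    ∯_{∂V} F · n dS = ∭_V (∇ · F) dV.

Compute the divergence:
    ∇ · F = ∂F_x/∂x + ∂F_y/∂y + ∂F_z/∂z = 0 + 0 + 5 = 5.

V is a rectangular box, so dV = dx dy dz with 0 ≤ x ≤ 3, 0 ≤ y ≤ 3, 0 ≤ z ≤ 1.

Integrate (5) over V as an iterated integral:

    ∭_V (∇·F) dV = ∫_0^{3} ∫_0^{3} ∫_0^{1} (5) dz dy dx.

Inner (z from 0 to 1): 5.
Middle (y from 0 to 3): 15.
Outer (x from 0 to 3): 45.

Therefore ∯_{∂V} F · n dS = 45.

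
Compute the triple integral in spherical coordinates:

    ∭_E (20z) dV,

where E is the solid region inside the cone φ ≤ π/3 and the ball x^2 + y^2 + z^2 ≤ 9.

In spherical coordinates, x = ρ sin(φ) cos(θ), y = ρ sin(φ) sin(θ), z = ρ cos(φ), and dV = ρ^2 sin(φ) dρ dφ dθ.

The integrand becomes 20ρ cos(φ), so

    ∭_E (20z) dV = ∫_{0}^{2π} ∫_{0}^{π/3} ∫_{0}^{3} (20ρ cos(φ)) · ρ^2 sin(φ) dρ dφ dθ.

Inner (ρ): 405sin(2φ)/2.
Middle (φ): 1215/8.
Outer (θ): 1215π/4.

Therefore the triple integral equals 1215π/4.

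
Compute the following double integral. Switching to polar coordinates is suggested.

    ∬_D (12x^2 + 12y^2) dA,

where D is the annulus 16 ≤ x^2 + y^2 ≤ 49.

The region D is 4 ≤ r ≤ 7, 0 ≤ θ ≤ 2π in polar coordinates, where x = r cos(θ), y = r sin(θ), and dA = r dr dθ.

Under the substitution, the integrand becomes 12r^2, so

    ∬_D (12x^2 + 12y^2) dA = ∫_{0}^{2π} ∫_{4}^{7} (12r^2) · r dr dθ.

Inner integral (in r): ∫_{4}^{7} (12r^2) · r dr = 6435.

Outer integral (in θ): ∫_{0}^{2π} (6435) dθ = 12870π.

Therefore ∬_D (12x^2 + 12y^2) dA = 12870π.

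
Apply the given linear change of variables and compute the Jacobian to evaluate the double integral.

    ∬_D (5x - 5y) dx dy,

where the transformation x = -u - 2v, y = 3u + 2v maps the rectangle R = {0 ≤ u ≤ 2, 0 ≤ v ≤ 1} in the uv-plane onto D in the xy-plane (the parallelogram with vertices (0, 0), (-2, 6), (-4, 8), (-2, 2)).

Compute the Jacobian determinant of (x, y) with respect to (u, v):

    ∂(x,y)/∂(u,v) = | -1  -2 | = (-1)(2) - (-2)(3) = 4.
                   | 3  2 |

Its absolute value is |J| = 4 (the area scaling factor).

Substituting x = -u - 2v, y = 3u + 2v into the integrand,

    5x - 5y → -20u - 20v,

so the integral becomes

    ∬_R (-20u - 20v) · |J| du dv = ∫_0^2 ∫_0^1 (-80u - 80v) dv du.

Inner (v): -80u - 40.
Outer (u): -240.

Therefore ∬_D (5x - 5y) dx dy = -240.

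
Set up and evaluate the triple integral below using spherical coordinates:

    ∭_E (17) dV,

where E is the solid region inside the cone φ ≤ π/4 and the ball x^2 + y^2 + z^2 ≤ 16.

In spherical coordinates, x = ρ sin(φ) cos(θ), y = ρ sin(φ) sin(θ), z = ρ cos(φ), and dV = ρ^2 sin(φ) dρ dφ dθ.

The integrand becomes 17, so

    ∭_E (17) dV = ∫_{0}^{2π} ∫_{0}^{π/4} ∫_{0}^{4} (17) · ρ^2 sin(φ) dρ dφ dθ.

Inner (ρ): 1088sin(φ)/3.
Middle (φ): 1088/3 - 544sqrt(2)/3.
Outer (θ): 1088π (2 - sqrt(2))/3.

Therefore the triple integral equals 1088π (2 - sqrt(2))/3.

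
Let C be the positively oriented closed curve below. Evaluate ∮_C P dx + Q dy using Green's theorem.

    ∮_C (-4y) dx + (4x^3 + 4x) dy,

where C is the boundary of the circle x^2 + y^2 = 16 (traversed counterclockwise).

Green's theorem converts the closed line integral into a double integral over the enclosed region D:

    ∮_C P dx + Q dy = ∬_D (∂Q/∂x - ∂P/∂y) dA.

Here P = -4y, Q = 4x^3 + 4x, so

    ∂Q/∂x = 12x^2 + 4,    ∂P/∂y = -4,
    ∂Q/∂x - ∂P/∂y = 12x^2 + 8.

D is the region x^2 + y^2 ≤ 16. Evaluating the double integral:

In polar coordinates (x = r cos θ, y = r sin θ, dA = r dr dθ) the integrand becomes 12r^2cos(θ)^2 + 8, so

    ∬_D (12x^2 + 8) dA = ∫_0^{2π} ∫_0^{4} (12r^2cos(θ)^2 + 8) · r dr dθ.

Inner (r from 0 to 4): 768cos(θ)^2 + 64.
Outer (θ from 0 to 2π): 896π.

Therefore ∮_C P dx + Q dy = 896π.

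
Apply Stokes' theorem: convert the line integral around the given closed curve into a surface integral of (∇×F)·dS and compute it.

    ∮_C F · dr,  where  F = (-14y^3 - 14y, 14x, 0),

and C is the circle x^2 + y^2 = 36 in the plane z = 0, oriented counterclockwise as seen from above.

Let S be the flat disk x^2 + y^2 ≤ 36 in the plane z = 0, with upward unit normal n̂ = ẑ. By Stokes' theorem,

    ∮_C F · dr = ∬_S (∇ × F) · n̂ dS = ∬_D (curl F)_z dA,

where D is the disk x^2 + y^2 ≤ 36.

Compute the curl of F = (-14y^3 - 14y, 14x, 0):
    (∇ × F)_x = ∂F_z/∂y - ∂F_y/∂z = 0,
    (∇ × F)_y = ∂F_x/∂z - ∂F_z/∂x = 0,
    (∇ × F)_z = ∂F_y/∂x - ∂F_x/∂y = 42y^2 + 28.

On z = 0, (curl F)_z = 42y^2 + 28.

Convert to polar (x = r cos θ, y = r sin θ, dA = r dr dθ); the integrand becomes 42r^2sin(θ)^2 + 28, so

    ∬_D (curl F)_z dA = ∫_0^{2π} ∫_0^{6} (42r^2sin(θ)^2 + 28) · r dr dθ.

Inner (r from 0 to 6): 13608sin(θ)^2 + 504.
Outer (θ from 0 to 2π): 14616π.

Therefore ∮_C F · dr = 14616π.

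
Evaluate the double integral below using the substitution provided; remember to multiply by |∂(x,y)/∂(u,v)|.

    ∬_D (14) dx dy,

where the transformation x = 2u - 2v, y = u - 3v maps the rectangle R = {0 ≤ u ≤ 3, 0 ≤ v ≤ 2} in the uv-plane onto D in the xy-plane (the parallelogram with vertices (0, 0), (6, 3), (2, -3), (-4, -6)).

Compute the Jacobian determinant of (x, y) with respect to (u, v):

    ∂(x,y)/∂(u,v) = | 2  -2 | = (2)(-3) - (-2)(1) = -4.
                   | 1  -3 |

Its absolute value is |J| = 4 (the area scaling factor).

Substituting x = 2u - 2v, y = u - 3v into the integrand,

    14 → 14,

so the integral becomes

    ∬_R (14) · |J| du dv = ∫_0^3 ∫_0^2 (56) dv du.

Inner (v): 112.
Outer (u): 336.

Therefore ∬_D (14) dx dy = 336.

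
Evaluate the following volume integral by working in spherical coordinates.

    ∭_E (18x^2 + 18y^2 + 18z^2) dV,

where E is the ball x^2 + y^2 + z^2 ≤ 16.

In spherical coordinates, x = ρ sin(φ) cos(θ), y = ρ sin(φ) sin(θ), z = ρ cos(φ), and dV = ρ^2 sin(φ) dρ dφ dθ.

The integrand becomes 18ρ^2, so

    ∭_E (18x^2 + 18y^2 + 18z^2) dV = ∫_{0}^{2π} ∫_{0}^{π} ∫_{0}^{4} (18ρ^2) · ρ^2 sin(φ) dρ dφ dθ.

Inner (ρ): 18432sin(φ)/5.
Middle (φ): 36864/5.
Outer (θ): 73728π/5.

Therefore the triple integral equals 73728π/5.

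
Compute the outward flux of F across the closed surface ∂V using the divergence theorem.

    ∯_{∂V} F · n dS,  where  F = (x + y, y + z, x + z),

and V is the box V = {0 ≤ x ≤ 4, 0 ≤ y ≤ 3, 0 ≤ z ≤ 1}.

By the divergence theorem,

    ∯_{∂V} F · n dS = ∭_V (∇ · F) dV.

Compute the divergence:
    ∇ · F = ∂F_x/∂x + ∂F_y/∂y + ∂F_z/∂z = 1 + 1 + 1 = 3.

V is a rectangular box, so dV = dx dy dz with 0 ≤ x ≤ 4, 0 ≤ y ≤ 3, 0 ≤ z ≤ 1.

Integrate (3) over V as an iterated integral:

    ∭_V (∇·F) dV = ∫_0^{4} ∫_0^{3} ∫_0^{1} (3) dz dy dx.

Inner (z from 0 to 1): 3.
Middle (y from 0 to 3): 9.
Outer (x from 0 to 4): 36.

Therefore ∯_{∂V} F · n dS = 36.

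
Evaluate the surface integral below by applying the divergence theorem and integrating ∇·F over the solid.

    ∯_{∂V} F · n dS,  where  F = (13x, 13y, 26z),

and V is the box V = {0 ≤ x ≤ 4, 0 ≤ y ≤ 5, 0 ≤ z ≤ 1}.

By the divergence theorem,

    ∯_{∂V} F · n dS = ∭_V (∇ · F) dV.

Compute the divergence:
    ∇ · F = ∂F_x/∂x + ∂F_y/∂y + ∂F_z/∂z = 13 + 13 + 26 = 52.

V is a rectangular box, so dV = dx dy dz with 0 ≤ x ≤ 4, 0 ≤ y ≤ 5, 0 ≤ z ≤ 1.

Integrate (52) over V as an iterated integral:

    ∭_V (∇·F) dV = ∫_0^{4} ∫_0^{5} ∫_0^{1} (52) dz dy dx.

Inner (z from 0 to 1): 52.
Middle (y from 0 to 5): 260.
Outer (x from 0 to 4): 1040.

Therefore ∯_{∂V} F · n dS = 1040.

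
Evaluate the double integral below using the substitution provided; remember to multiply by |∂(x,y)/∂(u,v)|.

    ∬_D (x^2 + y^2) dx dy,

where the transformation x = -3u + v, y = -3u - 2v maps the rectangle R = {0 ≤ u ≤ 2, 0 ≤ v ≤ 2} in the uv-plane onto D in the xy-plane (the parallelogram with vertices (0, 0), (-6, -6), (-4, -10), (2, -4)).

Compute the Jacobian determinant of (x, y) with respect to (u, v):

    ∂(x,y)/∂(u,v) = | -3  1 | = (-3)(-2) - (1)(-3) = 9.
                   | -3  -2 |

Its absolute value is |J| = 9 (the area scaling factor).

Substituting x = -3u + v, y = -3u - 2v into the integrand,

    x^2 + y^2 → 18u^2 + 6u v + 5v^2,

so the integral becomes

    ∬_R (18u^2 + 6u v + 5v^2) · |J| du dv = ∫_0^2 ∫_0^2 (162u^2 + 54u v + 45v^2) dv du.

Inner (v): 324u^2 + 108u + 120.
Outer (u): 1320.

Therefore ∬_D (x^2 + y^2) dx dy = 1320.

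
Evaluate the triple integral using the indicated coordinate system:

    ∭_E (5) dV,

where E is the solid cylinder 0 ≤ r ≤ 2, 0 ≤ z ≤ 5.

In cylindrical coordinates, x = r cos(θ), y = r sin(θ), z = z, and dV = r dr dθ dz.

The integrand becomes 5, so

    ∭_E (5) dV = ∫_{0}^{2π} ∫_{0}^{2} ∫_{0}^{5} (5) · r dz dr dθ.

Inner (z): 25r.
Middle (r from 0 to 2): 50.
Outer (θ): 100π.

Therefore the triple integral equals 100π.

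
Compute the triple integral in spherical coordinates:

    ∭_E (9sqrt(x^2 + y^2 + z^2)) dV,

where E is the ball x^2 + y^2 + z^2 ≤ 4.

In spherical coordinates, x = ρ sin(φ) cos(θ), y = ρ sin(φ) sin(θ), z = ρ cos(φ), and dV = ρ^2 sin(φ) dρ dφ dθ.

The integrand becomes 9ρ, so

    ∭_E (9sqrt(x^2 + y^2 + z^2)) dV = ∫_{0}^{2π} ∫_{0}^{π} ∫_{0}^{2} (9ρ) · ρ^2 sin(φ) dρ dφ dθ.

Inner (ρ): 36sin(φ).
Middle (φ): 72.
Outer (θ): 144π.

Therefore the triple integral equals 144π.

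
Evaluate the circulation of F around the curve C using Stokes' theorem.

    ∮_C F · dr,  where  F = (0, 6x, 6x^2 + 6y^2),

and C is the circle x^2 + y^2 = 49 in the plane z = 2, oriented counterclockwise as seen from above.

Let S be the flat disk x^2 + y^2 ≤ 49 in the plane z = 2, with upward unit normal n̂ = ẑ. By Stokes' theorem,

    ∮_C F · dr = ∬_S (∇ × F) · n̂ dS = ∬_D (curl F)_z dA,

where D is the disk x^2 + y^2 ≤ 49.

Compute the curl of F = (0, 6x, 6x^2 + 6y^2):
    (∇ × F)_x = ∂F_z/∂y - ∂F_y/∂z = 12y,
    (∇ × F)_y = ∂F_x/∂z - ∂F_z/∂x = -12x,
    (∇ × F)_z = ∂F_y/∂x - ∂F_x/∂y = 6.

On z = 2, (curl F)_z = 6.

Convert to polar (x = r cos θ, y = r sin θ, dA = r dr dθ); the integrand becomes 6, so

    ∬_D (curl F)_z dA = ∫_0^{2π} ∫_0^{7} (6) · r dr dθ.

Inner (r from 0 to 7): 147.
Outer (θ from 0 to 2π): 294π.

Therefore ∮_C F · dr = 294π.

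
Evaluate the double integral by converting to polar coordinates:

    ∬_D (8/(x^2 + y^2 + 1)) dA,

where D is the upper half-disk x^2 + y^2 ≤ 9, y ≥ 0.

The region D is 0 ≤ r ≤ 3, 0 ≤ θ ≤ π in polar coordinates, where x = r cos(θ), y = r sin(θ), and dA = r dr dθ.

Under the substitution, the integrand becomes 8/(r^2 + 1), so

    ∬_D (8/(x^2 + y^2 + 1)) dA = ∫_{0}^{π} ∫_{0}^{3} (8/(r^2 + 1)) · r dr dθ.

Inner integral (in r): ∫_{0}^{3} (8/(r^2 + 1)) · r dr = log(10000).

Outer integral (in θ): ∫_{0}^{π} (log(10000)) dθ = log(10000^π).

Therefore ∬_D (8/(x^2 + y^2 + 1)) dA = log(10000^π).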